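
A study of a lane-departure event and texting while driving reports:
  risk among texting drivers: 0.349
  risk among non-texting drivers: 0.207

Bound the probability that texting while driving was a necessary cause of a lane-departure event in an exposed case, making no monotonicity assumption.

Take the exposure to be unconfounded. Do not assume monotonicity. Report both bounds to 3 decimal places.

Let p₁ = 0.349, p₀ = 0.207.
Under exogeneity alone the bounds on PN are max{0,(p₁−p₀)/p₁} ≤ PN ≤ min{1,(1−p₀)/p₁}.
  lower = (p₁ − p₀)/p₁ = 0.142 / 0.349 ≈ 0.4069
  upper = min{1, (1 − p₀)/p₁} = 0.793 / 0.349 ≈ 2.2722 → capped at 1

0.407 ≤ PN ≤ 1.000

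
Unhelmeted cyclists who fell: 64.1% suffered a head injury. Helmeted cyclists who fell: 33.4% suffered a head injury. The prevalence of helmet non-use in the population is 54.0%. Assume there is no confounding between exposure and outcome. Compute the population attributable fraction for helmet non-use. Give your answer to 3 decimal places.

p₁ = 0.641, p₀ = 0.334.
Overall risk P(Y=1) = π·p₁ + (1−π)·p₀ = 0.54×0.641 + 0.46×0.334 = 0.49978.
Under exogeneity, PAF = [P(Y=1) − p₀] / P(Y=1).
PAF = (0.49978 − 0.334) / 0.49978 ≈ 0.3317

PAF ≈ 0.332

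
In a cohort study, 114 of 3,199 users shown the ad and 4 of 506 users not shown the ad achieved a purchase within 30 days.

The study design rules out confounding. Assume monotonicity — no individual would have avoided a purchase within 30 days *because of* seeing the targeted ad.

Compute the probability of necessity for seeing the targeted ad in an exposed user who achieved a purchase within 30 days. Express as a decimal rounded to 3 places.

p₁ = P(outcome | exposed) = 114/3199 = 0.035636
p₀ = P(outcome | unexposed) = 4/506 = 0.0079051
Under exogeneity and monotonicity, PN = (p₁ − p₀) / p₁.
PN = (0.035636 − 0.0079051) / 0.035636 = 0.027731 / 0.035636 ≈ 0.7782

PN ≈ 0.778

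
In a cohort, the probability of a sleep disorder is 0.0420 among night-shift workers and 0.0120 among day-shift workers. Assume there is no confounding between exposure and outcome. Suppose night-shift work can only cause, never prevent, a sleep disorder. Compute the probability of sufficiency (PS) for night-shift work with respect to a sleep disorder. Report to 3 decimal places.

PS ≈ 0.030

Let p₁ = 0.042, p₀ = 0.012.
Under exogeneity and monotonicity, PS = (p₁ − p₀) / (1 − p₀).
PS = (0.042 − 0.012) / (1 − 0.012) = 0.03 / 0.988 ≈ 0.0304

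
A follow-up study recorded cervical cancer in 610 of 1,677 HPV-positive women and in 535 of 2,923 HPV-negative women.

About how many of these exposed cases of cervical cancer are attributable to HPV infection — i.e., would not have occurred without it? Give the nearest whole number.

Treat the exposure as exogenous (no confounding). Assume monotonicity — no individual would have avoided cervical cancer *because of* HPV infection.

about 303 cases

p₁ = P(outcome | exposed) = 610/1677 = 0.36374
p₀ = P(outcome | unexposed) = 535/2923 = 0.18303
PN = (p₁ − p₀)/p₁ = (0.36374 − 0.18303) / 0.36374 ≈ 0.49681.
Attributable cases ≈ PN × (exposed cases) = 0.49681 × 610 ≈ 303.06.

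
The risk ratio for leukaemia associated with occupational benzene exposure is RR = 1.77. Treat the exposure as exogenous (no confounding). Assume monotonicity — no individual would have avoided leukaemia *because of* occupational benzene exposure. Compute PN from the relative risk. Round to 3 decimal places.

PN ≈ 0.435

Under exogeneity and monotonicity, PN = (RR − 1) / RR = 1 − 1/RR.
PN = (1.77 − 1) / 1.77 = 0.77 / 1.77 ≈ 0.4350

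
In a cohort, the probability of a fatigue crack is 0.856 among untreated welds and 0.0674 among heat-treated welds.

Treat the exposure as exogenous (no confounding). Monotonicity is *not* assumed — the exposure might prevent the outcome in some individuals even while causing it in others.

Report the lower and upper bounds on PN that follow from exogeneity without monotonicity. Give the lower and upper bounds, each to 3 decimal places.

0.921 ≤ PN ≤ 1.000

Let p₁ = 0.856, p₀ = 0.0674.
Under exogeneity alone the bounds on PN are max{0,(p₁−p₀)/p₁} ≤ PN ≤ min{1,(1−p₀)/p₁}.
  lower = (p₁ − p₀)/p₁ = 0.7886 / 0.856 ≈ 0.9213
  upper = min{1, (1 − p₀)/p₁} = 0.9326 / 0.856 ≈ 1.0895 → capped at 1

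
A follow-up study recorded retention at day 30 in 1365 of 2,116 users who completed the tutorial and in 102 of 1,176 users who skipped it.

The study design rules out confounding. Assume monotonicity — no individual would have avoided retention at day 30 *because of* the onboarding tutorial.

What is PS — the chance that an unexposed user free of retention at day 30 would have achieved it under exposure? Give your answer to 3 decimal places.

PS ≈ 0.611

p₁ = P(outcome | exposed) = 1365/2116 = 0.64509
p₀ = P(outcome | unexposed) = 102/1176 = 0.086735
Under exogeneity and monotonicity, PS = (p₁ − p₀) / (1 − p₀).
PS = (0.64509 − 0.086735) / (1 − 0.086735) = 0.55835 / 0.91327 ≈ 0.6114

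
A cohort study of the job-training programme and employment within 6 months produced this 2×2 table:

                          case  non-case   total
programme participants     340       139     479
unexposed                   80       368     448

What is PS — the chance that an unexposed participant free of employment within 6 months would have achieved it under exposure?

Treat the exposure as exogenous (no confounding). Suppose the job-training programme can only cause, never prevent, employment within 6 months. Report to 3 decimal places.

p₁ = P(outcome | exposed) = 340/479 = 0.70981
p₀ = P(outcome | unexposed) = 80/448 = 0.17857
Under exogeneity and monotonicity, PS = (p₁ − p₀)/(1 − p₀).
PS = (0.70981 − 0.17857) / 0.82143 ≈ 0.6467

PS ≈ 0.647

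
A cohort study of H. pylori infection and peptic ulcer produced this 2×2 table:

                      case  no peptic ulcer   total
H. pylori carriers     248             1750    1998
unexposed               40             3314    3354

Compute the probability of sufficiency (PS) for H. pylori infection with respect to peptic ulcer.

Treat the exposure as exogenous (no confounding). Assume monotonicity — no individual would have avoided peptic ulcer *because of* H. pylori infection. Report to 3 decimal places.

PS ≈ 0.114

p₁ = P(outcome | exposed) = 248/1998 = 0.12412
p₀ = P(outcome | unexposed) = 40/3354 = 0.011926
Under exogeneity and monotonicity, PS = (p₁ − p₀)/(1 − p₀).
PS = (0.12412 − 0.011926) / 0.98807 ≈ 0.1136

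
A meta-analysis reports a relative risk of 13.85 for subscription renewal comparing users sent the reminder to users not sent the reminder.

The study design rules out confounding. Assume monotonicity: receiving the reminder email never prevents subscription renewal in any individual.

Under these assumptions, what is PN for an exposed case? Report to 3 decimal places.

PN ≈ 0.928

Under exogeneity and monotonicity, PN = (RR − 1) / RR = 1 − 1/RR.
PN = (13.85 − 1) / 13.85 = 12.85 / 13.85 ≈ 0.9278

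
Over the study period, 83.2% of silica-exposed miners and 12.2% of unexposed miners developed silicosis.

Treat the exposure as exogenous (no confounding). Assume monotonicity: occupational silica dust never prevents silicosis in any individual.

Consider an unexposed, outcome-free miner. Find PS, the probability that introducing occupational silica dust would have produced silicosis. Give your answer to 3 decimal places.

p₁ = 0.832, p₀ = 0.122.
Under exogeneity and monotonicity, PS = (p₁ − p₀) / (1 − p₀).
PS = (0.832 − 0.122) / (1 − 0.122) = 0.71 / 0.878 ≈ 0.8087

PS ≈ 0.809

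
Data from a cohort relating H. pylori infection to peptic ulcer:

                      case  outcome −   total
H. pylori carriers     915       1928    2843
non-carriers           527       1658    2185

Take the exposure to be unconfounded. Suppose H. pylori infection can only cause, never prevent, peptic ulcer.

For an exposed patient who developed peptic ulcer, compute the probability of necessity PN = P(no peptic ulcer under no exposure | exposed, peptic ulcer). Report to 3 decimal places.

PN ≈ 0.251

p₁ = P(outcome | exposed) = 915/2843 = 0.32184
p₀ = P(outcome | unexposed) = 527/2185 = 0.24119
Under exogeneity and monotonicity, PN = (p₁ − p₀)/p₁.
PN = (0.32184 − 0.24119) / 0.32184 ≈ 0.2506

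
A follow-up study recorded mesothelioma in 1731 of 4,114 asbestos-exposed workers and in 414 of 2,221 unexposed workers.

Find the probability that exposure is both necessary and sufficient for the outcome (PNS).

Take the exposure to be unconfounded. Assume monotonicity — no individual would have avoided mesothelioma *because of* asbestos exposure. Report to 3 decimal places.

p₁ = P(outcome | exposed) = 1731/4114 = 0.42076
p₀ = P(outcome | unexposed) = 414/2221 = 0.1864
Under exogeneity and monotonicity, PNS = p₁ − p₀.
PNS = 0.42076 − 0.1864 = 0.23436

PNS ≈ 0.234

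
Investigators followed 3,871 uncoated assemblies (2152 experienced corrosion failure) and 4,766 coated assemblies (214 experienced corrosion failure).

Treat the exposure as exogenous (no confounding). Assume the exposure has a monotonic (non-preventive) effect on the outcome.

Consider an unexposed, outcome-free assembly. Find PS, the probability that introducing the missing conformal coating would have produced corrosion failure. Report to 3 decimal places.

PS ≈ 0.535

p₁ = P(outcome | exposed) = 2152/3871 = 0.55593
p₀ = P(outcome | unexposed) = 214/4766 = 0.044901
Under exogeneity and monotonicity, PS = (p₁ − p₀) / (1 − p₀).
PS = (0.55593 − 0.044901) / (1 − 0.044901) = 0.51103 / 0.9551 ≈ 0.5351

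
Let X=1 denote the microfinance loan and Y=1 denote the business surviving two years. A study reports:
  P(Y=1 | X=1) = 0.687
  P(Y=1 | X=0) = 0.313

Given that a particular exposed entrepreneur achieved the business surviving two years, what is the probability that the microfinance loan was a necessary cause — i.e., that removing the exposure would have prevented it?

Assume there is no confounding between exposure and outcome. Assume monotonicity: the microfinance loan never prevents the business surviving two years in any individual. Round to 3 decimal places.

Let p₁ = 0.687, p₀ = 0.313.
Under exogeneity and monotonicity, PN = (p₁ − p₀) / p₁.
PN = (0.687 − 0.313) / 0.687 = 0.374 / 0.687 ≈ 0.5444

PN ≈ 0.544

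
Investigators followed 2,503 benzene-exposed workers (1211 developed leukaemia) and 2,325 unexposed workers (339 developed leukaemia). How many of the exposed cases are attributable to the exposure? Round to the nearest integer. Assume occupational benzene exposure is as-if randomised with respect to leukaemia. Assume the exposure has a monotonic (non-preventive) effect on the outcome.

p₁ = P(outcome | exposed) = 1211/2503 = 0.48382
p₀ = P(outcome | unexposed) = 339/2325 = 0.14581
PN = (p₁ − p₀)/p₁ = (0.48382 − 0.14581) / 0.48382 ≈ 0.69863.
Attributable cases ≈ PN × (exposed cases) = 0.69863 × 1211 ≈ 846.05.

about 846 cases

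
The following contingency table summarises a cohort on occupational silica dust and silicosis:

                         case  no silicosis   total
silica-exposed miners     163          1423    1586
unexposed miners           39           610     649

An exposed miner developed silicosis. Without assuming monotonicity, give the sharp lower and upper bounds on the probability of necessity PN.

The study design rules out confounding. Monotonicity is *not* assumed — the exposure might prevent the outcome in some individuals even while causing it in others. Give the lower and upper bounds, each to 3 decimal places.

p₁ = P(outcome | exposed) = 163/1586 = 0.10277
p₀ = P(outcome | unexposed) = 39/649 = 0.060092
Under exogeneity alone the bounds on PN are max{0,(p₁−p₀)/p₁} ≤ PN ≤ min{1,(1−p₀)/p₁}.
  lower = (p₁ − p₀)/p₁ = 0.042682 / 0.10277 ≈ 0.4153
  upper = min{1, (1 − p₀)/p₁} = 0.93991 / 0.10277 ≈ 9.1454 → capped at 1

0.415 ≤ PN ≤ 1.000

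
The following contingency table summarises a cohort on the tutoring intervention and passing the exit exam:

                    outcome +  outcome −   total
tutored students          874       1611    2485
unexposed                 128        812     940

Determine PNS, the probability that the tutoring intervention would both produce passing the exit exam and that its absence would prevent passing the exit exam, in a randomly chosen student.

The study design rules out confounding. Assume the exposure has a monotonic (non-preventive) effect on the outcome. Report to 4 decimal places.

PNS ≈ 0.2155

p₁ = P(outcome | exposed) = 874/2485 = 0.35171
p₀ = P(outcome | unexposed) = 128/940 = 0.13617
Under exogeneity and monotonicity, PNS = p₁ − p₀.
PNS = 0.35171 − 0.13617 = 0.21554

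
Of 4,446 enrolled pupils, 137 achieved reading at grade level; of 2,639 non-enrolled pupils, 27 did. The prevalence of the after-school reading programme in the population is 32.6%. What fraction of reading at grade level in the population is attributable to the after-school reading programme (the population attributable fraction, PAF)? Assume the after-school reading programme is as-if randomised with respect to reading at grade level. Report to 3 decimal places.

p₁ = P(outcome | exposed) = 137/4446 = 0.030814
p₀ = P(outcome | unexposed) = 27/2639 = 0.010231
Overall risk P(Y=1) = π·p₁ + (1−π)·p₀ = 0.326×0.030814 + 0.674×0.010231 = 0.016941.
Under exogeneity, PAF = [P(Y=1) − p₀] / P(Y=1).
PAF = (0.016941 − 0.010231) / 0.016941 ≈ 0.3961

PAF ≈ 0.396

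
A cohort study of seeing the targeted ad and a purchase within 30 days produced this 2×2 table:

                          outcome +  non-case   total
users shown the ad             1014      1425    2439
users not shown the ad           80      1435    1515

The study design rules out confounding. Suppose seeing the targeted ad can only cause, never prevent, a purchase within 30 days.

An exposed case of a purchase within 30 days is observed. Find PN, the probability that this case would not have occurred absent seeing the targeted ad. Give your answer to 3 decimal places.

p₁ = P(outcome | exposed) = 1014/2439 = 0.41574
p₀ = P(outcome | unexposed) = 80/1515 = 0.052805
Under exogeneity and monotonicity, PN = (p₁ − p₀) / p₁.
PN = (0.41574 − 0.052805) / 0.41574 = 0.36294 / 0.41574 ≈ 0.8730

PN ≈ 0.873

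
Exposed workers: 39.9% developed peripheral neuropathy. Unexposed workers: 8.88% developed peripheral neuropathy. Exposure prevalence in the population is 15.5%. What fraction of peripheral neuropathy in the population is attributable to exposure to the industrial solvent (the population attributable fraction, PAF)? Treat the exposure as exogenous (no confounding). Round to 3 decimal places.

PAF ≈ 0.351

p₁ = 0.399, p₀ = 0.0888.
Overall risk P(Y=1) = π·p₁ + (1−π)·p₀ = 0.155×0.399 + 0.845×0.0888 = 0.13688.
Under exogeneity, PAF = [P(Y=1) − p₀] / P(Y=1).
PAF = (0.13688 − 0.0888) / 0.13688 ≈ 0.3513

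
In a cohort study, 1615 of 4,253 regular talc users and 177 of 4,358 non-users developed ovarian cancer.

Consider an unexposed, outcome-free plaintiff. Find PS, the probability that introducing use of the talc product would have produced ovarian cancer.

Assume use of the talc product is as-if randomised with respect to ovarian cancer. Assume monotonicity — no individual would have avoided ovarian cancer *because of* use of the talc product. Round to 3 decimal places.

p₁ = P(outcome | exposed) = 1615/4253 = 0.37973
p₀ = P(outcome | unexposed) = 177/4358 = 0.040615
Under exogeneity and monotonicity, PS = (p₁ − p₀) / (1 − p₀).
PS = (0.37973 − 0.040615) / (1 − 0.040615) = 0.33912 / 0.95939 ≈ 0.3535

PS ≈ 0.353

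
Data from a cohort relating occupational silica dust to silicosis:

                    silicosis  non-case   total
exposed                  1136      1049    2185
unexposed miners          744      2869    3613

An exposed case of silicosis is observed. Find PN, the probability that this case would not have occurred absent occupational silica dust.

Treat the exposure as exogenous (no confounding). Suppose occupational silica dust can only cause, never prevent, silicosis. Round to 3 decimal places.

p₁ = P(outcome | exposed) = 1136/2185 = 0.51991
p₀ = P(outcome | unexposed) = 744/3613 = 0.20592
Under exogeneity and monotonicity, PN = (p₁ − p₀) / p₁.
PN = (0.51991 − 0.20592) / 0.51991 = 0.31399 / 0.51991 ≈ 0.6039

PN ≈ 0.604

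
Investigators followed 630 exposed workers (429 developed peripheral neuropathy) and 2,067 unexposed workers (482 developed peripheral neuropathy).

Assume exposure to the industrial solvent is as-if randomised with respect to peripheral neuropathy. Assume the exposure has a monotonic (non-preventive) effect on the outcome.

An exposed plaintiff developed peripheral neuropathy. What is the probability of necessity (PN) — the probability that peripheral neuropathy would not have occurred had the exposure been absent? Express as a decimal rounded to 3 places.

p₁ = P(outcome | exposed) = 429/630 = 0.68095
p₀ = P(outcome | unexposed) = 482/2067 = 0.23319
Under exogeneity and monotonicity, PN = (p₁ − p₀) / p₁.
PN = (0.68095 − 0.23319) / 0.68095 = 0.44776 / 0.68095 ≈ 0.6576

PN ≈ 0.658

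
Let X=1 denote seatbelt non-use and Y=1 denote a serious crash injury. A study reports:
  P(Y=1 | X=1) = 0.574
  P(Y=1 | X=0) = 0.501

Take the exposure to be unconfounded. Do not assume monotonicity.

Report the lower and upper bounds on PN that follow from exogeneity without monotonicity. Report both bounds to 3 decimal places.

0.127 ≤ PN ≤ 0.869

Let p₁ = 0.574, p₀ = 0.501.
Under exogeneity alone the bounds on PN are max{0,(p₁−p₀)/p₁} ≤ PN ≤ min{1,(1−p₀)/p₁}.
  lower = (p₁ − p₀)/p₁ = 0.073 / 0.574 ≈ 0.1272
  upper = min{1, (1 − p₀)/p₁} = 0.499 / 0.574 ≈ 0.8693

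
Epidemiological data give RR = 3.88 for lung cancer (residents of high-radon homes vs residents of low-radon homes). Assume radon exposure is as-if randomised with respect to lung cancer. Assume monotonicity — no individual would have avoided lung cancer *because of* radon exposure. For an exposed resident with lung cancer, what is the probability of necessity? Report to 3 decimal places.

PN ≈ 0.742

Under exogeneity and monotonicity, PN = (RR − 1) / RR = 1 − 1/RR.
PN = (3.88 − 1) / 3.88 = 2.88 / 3.88 ≈ 0.7423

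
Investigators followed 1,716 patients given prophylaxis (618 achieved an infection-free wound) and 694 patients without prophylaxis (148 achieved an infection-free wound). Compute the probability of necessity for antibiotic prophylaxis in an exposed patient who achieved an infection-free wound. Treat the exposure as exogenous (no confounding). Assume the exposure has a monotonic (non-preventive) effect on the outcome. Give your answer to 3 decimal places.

p₁ = P(outcome | exposed) = 618/1716 = 0.36014
p₀ = P(outcome | unexposed) = 148/694 = 0.21326
Under exogeneity and monotonicity, PN = (p₁ − p₀) / p₁.
PN = (0.36014 − 0.21326) / 0.36014 = 0.14688 / 0.36014 ≈ 0.4079

PN ≈ 0.408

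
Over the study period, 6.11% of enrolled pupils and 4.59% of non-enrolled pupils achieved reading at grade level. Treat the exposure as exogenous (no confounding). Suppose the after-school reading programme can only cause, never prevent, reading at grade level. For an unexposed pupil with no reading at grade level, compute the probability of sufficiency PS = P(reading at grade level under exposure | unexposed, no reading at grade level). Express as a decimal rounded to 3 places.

p₁ = 0.0611, p₀ = 0.0459.
Under exogeneity and monotonicity, PS = (p₁ − p₀) / (1 − p₀).
PS = (0.0611 − 0.0459) / (1 − 0.0459) = 0.0152 / 0.9541 ≈ 0.0159

PS ≈ 0.016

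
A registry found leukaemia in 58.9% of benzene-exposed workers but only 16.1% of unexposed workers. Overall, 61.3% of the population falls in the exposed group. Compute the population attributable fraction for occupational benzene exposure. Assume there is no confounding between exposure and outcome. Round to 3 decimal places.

p₁ = 0.589, p₀ = 0.161.
Overall risk P(Y=1) = π·p₁ + (1−π)·p₀ = 0.613×0.589 + 0.387×0.161 = 0.42336.
Under exogeneity, PAF = [P(Y=1) − p₀] / P(Y=1).
PAF = (0.42336 − 0.161) / 0.42336 ≈ 0.6197

PAF ≈ 0.620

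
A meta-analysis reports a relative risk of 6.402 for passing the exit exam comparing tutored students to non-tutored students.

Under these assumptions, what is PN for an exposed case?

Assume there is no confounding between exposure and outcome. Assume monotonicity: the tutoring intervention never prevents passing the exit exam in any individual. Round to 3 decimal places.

PN ≈ 0.844

Under exogeneity and monotonicity, PN = (RR − 1) / RR = 1 − 1/RR.
PN = (6.402 − 1) / 6.402 = 5.402 / 6.402 ≈ 0.8438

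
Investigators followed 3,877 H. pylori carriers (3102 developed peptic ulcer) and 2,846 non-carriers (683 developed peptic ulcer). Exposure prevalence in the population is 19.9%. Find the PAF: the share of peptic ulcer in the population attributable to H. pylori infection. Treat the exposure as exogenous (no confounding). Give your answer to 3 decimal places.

p₁ = P(outcome | exposed) = 3102/3877 = 0.8001
p₀ = P(outcome | unexposed) = 683/2846 = 0.23999
Overall risk P(Y=1) = π·p₁ + (1−π)·p₀ = 0.199×0.8001 + 0.801×0.23999 = 0.35145.
Under exogeneity, PAF = [P(Y=1) − p₀] / P(Y=1).
PAF = (0.35145 − 0.23999) / 0.35145 ≈ 0.3172

PAF ≈ 0.317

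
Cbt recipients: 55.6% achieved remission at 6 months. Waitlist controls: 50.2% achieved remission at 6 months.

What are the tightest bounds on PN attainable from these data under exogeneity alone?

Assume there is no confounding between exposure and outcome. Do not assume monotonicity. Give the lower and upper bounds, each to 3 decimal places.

p₁ = 0.556, p₀ = 0.502.
Under exogeneity alone the bounds on PN are max{0,(p₁−p₀)/p₁} ≤ PN ≤ min{1,(1−p₀)/p₁}.
  lower = (p₁ − p₀)/p₁ = 0.054 / 0.556 ≈ 0.0971
  upper = min{1, (1 − p₀)/p₁} = 0.498 / 0.556 ≈ 0.8957

0.097 ≤ PN ≤ 0.896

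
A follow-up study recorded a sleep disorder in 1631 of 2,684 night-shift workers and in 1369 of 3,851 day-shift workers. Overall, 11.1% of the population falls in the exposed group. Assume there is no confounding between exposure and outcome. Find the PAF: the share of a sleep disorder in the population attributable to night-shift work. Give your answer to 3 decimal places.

PAF ≈ 0.073

p₁ = P(outcome | exposed) = 1631/2684 = 0.60768
p₀ = P(outcome | unexposed) = 1369/3851 = 0.35549
Overall risk P(Y=1) = π·p₁ + (1−π)·p₀ = 0.111×0.60768 + 0.889×0.35549 = 0.38348.
Under exogeneity, PAF = [P(Y=1) − p₀] / P(Y=1).
PAF = (0.38348 − 0.35549) / 0.38348 ≈ 0.0730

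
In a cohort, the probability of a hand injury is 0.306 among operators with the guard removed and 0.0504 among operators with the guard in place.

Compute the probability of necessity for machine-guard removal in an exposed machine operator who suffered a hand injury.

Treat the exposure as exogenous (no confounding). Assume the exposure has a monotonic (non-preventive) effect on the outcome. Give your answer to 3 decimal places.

PN ≈ 0.835

Let p₁ = 0.306, p₀ = 0.0504.
Under exogeneity and monotonicity, PN = (p₁ − p₀) / p₁.
PN = (0.306 − 0.0504) / 0.306 = 0.2556 / 0.306 ≈ 0.8353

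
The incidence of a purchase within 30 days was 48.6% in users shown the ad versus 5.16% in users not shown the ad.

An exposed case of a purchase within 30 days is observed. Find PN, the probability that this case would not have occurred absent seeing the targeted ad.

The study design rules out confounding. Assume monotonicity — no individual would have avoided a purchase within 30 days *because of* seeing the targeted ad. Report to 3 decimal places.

PN ≈ 0.894

p₁ = 0.486, p₀ = 0.0516.
Under exogeneity and monotonicity, PN = (p₁ − p₀) / p₁.
PN = (0.486 − 0.0516) / 0.486 = 0.4344 / 0.486 ≈ 0.8938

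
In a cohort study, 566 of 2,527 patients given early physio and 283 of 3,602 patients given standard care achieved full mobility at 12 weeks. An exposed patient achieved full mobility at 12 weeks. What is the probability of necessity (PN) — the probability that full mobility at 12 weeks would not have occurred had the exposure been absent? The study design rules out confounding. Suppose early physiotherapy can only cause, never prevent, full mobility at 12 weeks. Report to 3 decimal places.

PN ≈ 0.649

p₁ = P(outcome | exposed) = 566/2527 = 0.22398
p₀ = P(outcome | unexposed) = 283/3602 = 0.078567
Under exogeneity and monotonicity, PN = (p₁ − p₀) / p₁.
PN = (0.22398 − 0.078567) / 0.22398 = 0.14541 / 0.22398 ≈ 0.6492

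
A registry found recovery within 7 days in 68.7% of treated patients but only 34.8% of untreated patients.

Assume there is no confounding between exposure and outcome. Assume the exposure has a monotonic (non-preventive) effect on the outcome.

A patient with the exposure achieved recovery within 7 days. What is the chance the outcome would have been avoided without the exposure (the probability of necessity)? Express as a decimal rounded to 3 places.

PN ≈ 0.493

p₁ = 0.687, p₀ = 0.348.
Under exogeneity and monotonicity, PN = (p₁ − p₀) / p₁.
PN = (0.687 − 0.348) / 0.687 = 0.339 / 0.687 ≈ 0.4934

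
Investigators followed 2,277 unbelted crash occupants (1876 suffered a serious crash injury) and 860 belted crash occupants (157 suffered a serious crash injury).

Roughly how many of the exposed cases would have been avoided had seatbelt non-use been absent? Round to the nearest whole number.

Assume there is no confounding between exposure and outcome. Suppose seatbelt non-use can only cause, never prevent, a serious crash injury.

about 1460 cases

p₁ = P(outcome | exposed) = 1876/2277 = 0.82389
p₀ = P(outcome | unexposed) = 157/860 = 0.18256
PN = (p₁ − p₀)/p₁ = (0.82389 − 0.18256) / 0.82389 ≈ 0.77842.
Attributable cases ≈ PN × (exposed cases) = 0.77842 × 1876 ≈ 1460.32.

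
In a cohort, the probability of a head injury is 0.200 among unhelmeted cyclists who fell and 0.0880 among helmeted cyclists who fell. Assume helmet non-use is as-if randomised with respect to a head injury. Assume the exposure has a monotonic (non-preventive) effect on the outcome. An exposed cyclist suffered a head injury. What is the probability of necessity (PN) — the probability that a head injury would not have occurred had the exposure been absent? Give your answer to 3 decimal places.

Let p₁ = 0.2, p₀ = 0.088.
Under exogeneity and monotonicity, PN = (p₁ − p₀) / p₁.
PN = (0.2 − 0.088) / 0.2 = 0.112 / 0.2 ≈ 0.5600

PN ≈ 0.560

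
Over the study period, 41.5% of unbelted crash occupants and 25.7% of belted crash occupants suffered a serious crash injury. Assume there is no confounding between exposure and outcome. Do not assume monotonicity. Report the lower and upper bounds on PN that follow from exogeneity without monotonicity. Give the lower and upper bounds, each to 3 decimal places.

p₁ = 0.415, p₀ = 0.257.
Under exogeneity alone the bounds on PN are max{0,(p₁−p₀)/p₁} ≤ PN ≤ min{1,(1−p₀)/p₁}.
  lower = (p₁ − p₀)/p₁ = 0.158 / 0.415 ≈ 0.3807
  upper = min{1, (1 − p₀)/p₁} = 0.743 / 0.415 ≈ 1.7904 → capped at 1

0.381 ≤ PN ≤ 1.000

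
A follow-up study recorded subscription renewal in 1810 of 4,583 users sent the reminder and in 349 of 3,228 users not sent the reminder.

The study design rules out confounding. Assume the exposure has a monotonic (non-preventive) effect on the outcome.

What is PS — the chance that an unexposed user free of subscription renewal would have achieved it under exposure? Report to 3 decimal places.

p₁ = P(outcome | exposed) = 1810/4583 = 0.39494
p₀ = P(outcome | unexposed) = 349/3228 = 0.10812
Under exogeneity and monotonicity, PS = (p₁ − p₀) / (1 − p₀).
PS = (0.39494 − 0.10812) / (1 − 0.10812) = 0.28682 / 0.89188 ≈ 0.3216

PS ≈ 0.322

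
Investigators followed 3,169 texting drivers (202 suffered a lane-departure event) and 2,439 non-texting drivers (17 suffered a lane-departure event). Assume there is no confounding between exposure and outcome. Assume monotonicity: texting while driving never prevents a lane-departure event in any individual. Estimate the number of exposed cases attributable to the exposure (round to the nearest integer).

about 180 cases

p₁ = P(outcome | exposed) = 202/3169 = 0.063743
p₀ = P(outcome | unexposed) = 17/2439 = 0.0069701
PN = (p₁ − p₀)/p₁ = (0.063743 − 0.0069701) / 0.063743 ≈ 0.89065.
Attributable cases ≈ PN × (exposed cases) = 0.89065 × 202 ≈ 179.91.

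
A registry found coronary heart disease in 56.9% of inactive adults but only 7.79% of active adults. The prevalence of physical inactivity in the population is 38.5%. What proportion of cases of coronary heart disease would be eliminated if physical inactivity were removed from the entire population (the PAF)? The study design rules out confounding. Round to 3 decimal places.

p₁ = 0.569, p₀ = 0.0779.
Overall risk P(Y=1) = π·p₁ + (1−π)·p₀ = 0.385×0.569 + 0.615×0.0779 = 0.26697.
Under exogeneity, PAF = [P(Y=1) − p₀] / P(Y=1).
PAF = (0.26697 − 0.0779) / 0.26697 ≈ 0.7082

PAF ≈ 0.708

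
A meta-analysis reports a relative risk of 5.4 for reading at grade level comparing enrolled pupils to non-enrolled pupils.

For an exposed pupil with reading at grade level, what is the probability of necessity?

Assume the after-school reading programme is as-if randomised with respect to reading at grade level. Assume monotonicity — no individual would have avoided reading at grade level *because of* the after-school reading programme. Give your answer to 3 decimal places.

PN ≈ 0.815

Under exogeneity and monotonicity, PN = (RR − 1) / RR = 1 − 1/RR.
PN = (5.4 − 1) / 5.4 = 4.4 / 5.4 ≈ 0.8148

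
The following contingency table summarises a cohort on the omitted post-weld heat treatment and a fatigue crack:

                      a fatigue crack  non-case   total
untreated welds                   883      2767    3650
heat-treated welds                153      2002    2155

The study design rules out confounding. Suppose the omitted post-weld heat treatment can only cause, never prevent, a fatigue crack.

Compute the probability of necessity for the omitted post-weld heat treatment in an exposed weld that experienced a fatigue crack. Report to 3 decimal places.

p₁ = P(outcome | exposed) = 883/3650 = 0.24192
p₀ = P(outcome | unexposed) = 153/2155 = 0.070998
Under exogeneity and monotonicity, PN = (p₁ − p₀)/p₁.
PN = (0.24192 − 0.070998) / 0.24192 ≈ 0.7065

PN ≈ 0.707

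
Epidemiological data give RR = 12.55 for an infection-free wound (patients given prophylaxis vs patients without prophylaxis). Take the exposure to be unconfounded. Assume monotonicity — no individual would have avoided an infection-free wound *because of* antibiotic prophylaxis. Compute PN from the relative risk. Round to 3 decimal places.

Under exogeneity and monotonicity, PN = (RR − 1) / RR = 1 − 1/RR.
PN = (12.55 − 1) / 12.55 = 11.55 / 12.55 ≈ 0.9203

PN ≈ 0.920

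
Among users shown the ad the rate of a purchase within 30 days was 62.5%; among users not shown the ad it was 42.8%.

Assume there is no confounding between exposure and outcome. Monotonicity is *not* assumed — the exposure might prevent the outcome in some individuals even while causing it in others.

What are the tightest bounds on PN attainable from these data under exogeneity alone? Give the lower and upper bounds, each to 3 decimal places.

p₁ = 0.625, p₀ = 0.428.
Under exogeneity alone the bounds on PN are max{0,(p₁−p₀)/p₁} ≤ PN ≤ min{1,(1−p₀)/p₁}.
  lower = (p₁ − p₀)/p₁ = 0.197 / 0.625 ≈ 0.3152
  upper = min{1, (1 − p₀)/p₁} = 0.572 / 0.625 ≈ 0.9152

0.315 ≤ PN ≤ 0.915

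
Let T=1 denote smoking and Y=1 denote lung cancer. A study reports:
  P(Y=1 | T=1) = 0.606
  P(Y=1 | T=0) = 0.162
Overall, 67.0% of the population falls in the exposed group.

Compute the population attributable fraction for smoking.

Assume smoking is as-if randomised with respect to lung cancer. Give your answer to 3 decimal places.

PAF ≈ 0.647

Let p₁ = 0.606, p₀ = 0.162.
Overall risk P(Y=1) = π·p₁ + (1−π)·p₀ = 0.67×0.606 + 0.33×0.162 = 0.45948.
Under exogeneity, PAF = [P(Y=1) − p₀] / P(Y=1).
PAF = (0.45948 − 0.162) / 0.45948 ≈ 0.6474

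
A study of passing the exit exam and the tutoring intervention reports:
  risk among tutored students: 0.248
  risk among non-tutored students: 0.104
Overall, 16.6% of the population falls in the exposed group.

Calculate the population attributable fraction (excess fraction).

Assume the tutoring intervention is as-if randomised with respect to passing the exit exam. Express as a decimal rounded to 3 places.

PAF ≈ 0.187

Let p₁ = 0.248, p₀ = 0.104.
Overall risk P(Y=1) = π·p₁ + (1−π)·p₀ = 0.166×0.248 + 0.834×0.104 = 0.1279.
Under exogeneity, PAF = [P(Y=1) − p₀] / P(Y=1).
PAF = (0.1279 − 0.104) / 0.1279 ≈ 0.1869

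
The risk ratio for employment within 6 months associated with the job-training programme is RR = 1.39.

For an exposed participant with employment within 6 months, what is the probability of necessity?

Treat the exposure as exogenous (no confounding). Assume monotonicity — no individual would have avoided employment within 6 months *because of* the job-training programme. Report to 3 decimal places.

Under exogeneity and monotonicity, PN = (RR − 1) / RR = 1 − 1/RR.
PN = (1.39 − 1) / 1.39 = 0.39 / 1.39 ≈ 0.2806

PN ≈ 0.281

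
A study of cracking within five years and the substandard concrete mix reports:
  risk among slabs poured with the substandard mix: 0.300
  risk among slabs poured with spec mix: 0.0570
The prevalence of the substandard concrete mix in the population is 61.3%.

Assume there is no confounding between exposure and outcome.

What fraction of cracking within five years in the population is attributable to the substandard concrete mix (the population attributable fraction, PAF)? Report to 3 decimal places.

Let p₁ = 0.3, p₀ = 0.057.
Overall risk P(Y=1) = π·p₁ + (1−π)·p₀ = 0.613×0.3 + 0.387×0.057 = 0.20596.
Under exogeneity, PAF = [P(Y=1) − p₀] / P(Y=1).
PAF = (0.20596 − 0.057) / 0.20596 ≈ 0.7232

PAF ≈ 0.723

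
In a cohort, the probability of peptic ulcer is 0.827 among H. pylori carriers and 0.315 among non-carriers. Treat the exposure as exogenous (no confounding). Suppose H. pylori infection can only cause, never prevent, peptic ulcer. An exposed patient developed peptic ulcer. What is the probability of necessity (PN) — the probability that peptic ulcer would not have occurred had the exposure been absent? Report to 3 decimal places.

PN ≈ 0.619

Let p₁ = 0.827, p₀ = 0.315.
Under exogeneity and monotonicity, PN = (p₁ − p₀) / p₁.
PN = (0.827 − 0.315) / 0.827 = 0.512 / 0.827 ≈ 0.6191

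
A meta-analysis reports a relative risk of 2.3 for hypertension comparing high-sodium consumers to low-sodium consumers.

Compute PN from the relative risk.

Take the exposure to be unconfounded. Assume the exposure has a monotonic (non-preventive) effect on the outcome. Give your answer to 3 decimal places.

Under exogeneity and monotonicity, PN = (RR − 1) / RR = 1 − 1/RR.
PN = (2.3 − 1) / 2.3 = 1.3 / 2.3 ≈ 0.5652

PN ≈ 0.565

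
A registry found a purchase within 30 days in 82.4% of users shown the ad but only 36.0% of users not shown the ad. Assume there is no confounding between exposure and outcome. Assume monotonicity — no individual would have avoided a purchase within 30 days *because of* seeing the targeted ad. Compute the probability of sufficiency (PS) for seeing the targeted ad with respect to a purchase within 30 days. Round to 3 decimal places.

PS ≈ 0.725

p₁ = 0.824, p₀ = 0.36.
Under exogeneity and monotonicity, PS = (p₁ − p₀) / (1 − p₀).
PS = (0.824 − 0.36) / (1 − 0.36) = 0.464 / 0.64 ≈ 0.7250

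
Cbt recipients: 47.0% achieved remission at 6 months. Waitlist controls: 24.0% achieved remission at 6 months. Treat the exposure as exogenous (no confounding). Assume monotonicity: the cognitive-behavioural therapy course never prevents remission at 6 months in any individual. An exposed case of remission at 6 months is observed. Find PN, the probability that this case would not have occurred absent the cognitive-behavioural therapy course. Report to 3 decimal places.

PN ≈ 0.489

p₁ = 0.47, p₀ = 0.24.
Under exogeneity and monotonicity, PN = (p₁ − p₀) / p₁.
PN = (0.47 − 0.24) / 0.47 = 0.23 / 0.47 ≈ 0.4894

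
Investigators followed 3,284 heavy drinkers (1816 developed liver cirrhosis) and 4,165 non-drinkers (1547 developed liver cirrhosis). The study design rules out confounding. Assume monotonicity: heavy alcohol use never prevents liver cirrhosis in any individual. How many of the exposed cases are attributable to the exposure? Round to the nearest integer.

about 596 cases

p₁ = P(outcome | exposed) = 1816/3284 = 0.55298
p₀ = P(outcome | unexposed) = 1547/4165 = 0.37143
PN = (p₁ − p₀)/p₁ = (0.55298 − 0.37143) / 0.55298 ≈ 0.32832.
Attributable cases ≈ PN × (exposed cases) = 0.32832 × 1816 ≈ 596.23.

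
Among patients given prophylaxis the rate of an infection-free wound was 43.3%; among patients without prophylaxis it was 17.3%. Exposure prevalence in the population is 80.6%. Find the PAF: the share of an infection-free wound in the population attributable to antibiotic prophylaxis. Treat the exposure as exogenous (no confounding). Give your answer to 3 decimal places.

p₁ = 0.433, p₀ = 0.173.
Overall risk P(Y=1) = π·p₁ + (1−π)·p₀ = 0.806×0.433 + 0.194×0.173 = 0.38256.
Under exogeneity, PAF = [P(Y=1) − p₀] / P(Y=1).
PAF = (0.38256 − 0.173) / 0.38256 ≈ 0.5478

PAF ≈ 0.548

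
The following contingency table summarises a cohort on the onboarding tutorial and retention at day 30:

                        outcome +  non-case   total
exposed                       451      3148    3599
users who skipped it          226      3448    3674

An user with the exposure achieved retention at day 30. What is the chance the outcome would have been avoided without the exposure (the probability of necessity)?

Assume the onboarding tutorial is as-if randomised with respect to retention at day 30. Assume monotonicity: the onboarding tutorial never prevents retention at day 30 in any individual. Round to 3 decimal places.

PN ≈ 0.509

p₁ = P(outcome | exposed) = 451/3599 = 0.12531
p₀ = P(outcome | unexposed) = 226/3674 = 0.061513
Under exogeneity and monotonicity, PN = (p₁ − p₀) / p₁.
PN = (0.12531 − 0.061513) / 0.12531 = 0.063799 / 0.12531 ≈ 0.5091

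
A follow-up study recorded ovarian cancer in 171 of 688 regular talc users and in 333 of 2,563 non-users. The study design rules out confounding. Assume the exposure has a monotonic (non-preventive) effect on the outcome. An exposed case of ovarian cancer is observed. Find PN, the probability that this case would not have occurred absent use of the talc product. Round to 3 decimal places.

p₁ = P(outcome | exposed) = 171/688 = 0.24855
p₀ = P(outcome | unexposed) = 333/2563 = 0.12993
Under exogeneity and monotonicity, PN = (p₁ − p₀) / p₁.
PN = (0.24855 − 0.12993) / 0.24855 = 0.11862 / 0.24855 ≈ 0.4773

PN ≈ 0.477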